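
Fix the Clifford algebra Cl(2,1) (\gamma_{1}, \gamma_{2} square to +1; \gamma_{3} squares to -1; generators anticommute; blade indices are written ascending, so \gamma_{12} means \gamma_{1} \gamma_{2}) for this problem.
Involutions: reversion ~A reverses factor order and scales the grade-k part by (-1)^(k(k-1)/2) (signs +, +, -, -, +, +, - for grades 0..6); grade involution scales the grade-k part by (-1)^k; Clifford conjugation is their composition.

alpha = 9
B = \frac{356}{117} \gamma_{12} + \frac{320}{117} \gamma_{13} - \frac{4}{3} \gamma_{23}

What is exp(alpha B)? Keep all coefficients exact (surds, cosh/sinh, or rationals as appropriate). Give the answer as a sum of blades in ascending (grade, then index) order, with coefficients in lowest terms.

B^2 term by term: the squares give (\frac{356}{117})^2*(\gamma_{12})^2 + (\frac{320}{117})^2*(\gamma_{13})^2 + (-\frac{4}{3})^2*(\gamma_{23})^2 = \frac{126736}{13689}*(-1) + \frac{102400}{13689}*(+1) + \frac{16}{9}*(+1) = 0 (each basis 2-blade squares to minus the product of its generators' squares); cross terms between blades sharing an index anticommute and cancel. So B^2 = 0.
B^2 = 0, and the exponential is exactly linear here: exp(alpha B) = 1 + alpha B (parabolic case).
Answer: 1 + \frac{356}{13} \gamma_{12} + \frac{320}{13} \gamma_{13} - 12 \gamma_{23}


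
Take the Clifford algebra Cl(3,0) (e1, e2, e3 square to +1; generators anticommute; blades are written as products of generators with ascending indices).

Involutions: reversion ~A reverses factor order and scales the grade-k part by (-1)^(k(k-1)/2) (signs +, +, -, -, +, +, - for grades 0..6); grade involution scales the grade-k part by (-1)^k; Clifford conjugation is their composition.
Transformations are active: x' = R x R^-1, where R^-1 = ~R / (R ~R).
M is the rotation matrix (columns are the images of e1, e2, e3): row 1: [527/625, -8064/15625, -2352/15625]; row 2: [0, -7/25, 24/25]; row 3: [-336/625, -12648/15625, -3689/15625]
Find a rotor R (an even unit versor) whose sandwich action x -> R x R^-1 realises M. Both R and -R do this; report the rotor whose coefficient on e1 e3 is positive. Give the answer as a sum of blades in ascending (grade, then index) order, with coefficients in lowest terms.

Method: write R = a + b12*e1 e2 + b13*e1 e3 + b23*e2 e3 with a^2 + b12^2 + b13^2 + b23^2 = 1 (so R^-1 = ~R). Expanding the columns R e_j ~R gives tr M = 4a^2 - 1 and, from the antisymmetric part, M21 - M12 = -4a*b12, M13 - M31 = 4a*b13, M32 - M23 = -4a*b23.
Here tr M = 5111/15625, so a^2 = (1 + tr M)/4 = 5184/15625 and a = ±72/125. Taking a = 72/125: M21 - M12 = 8064/15625, M13 - M31 = 6048/15625, M32 - M23 = -27648/15625, giving b12 = -28/125, b13 = 21/125, b23 = 96/125, i.e. R = 72/125 - 28/125*e1 e2 + 21/125*e1 e3 + 96/125*e2 e3.
Its e1 e3 coefficient is already positive.
Answer: 72/125 - 28/125*e1 e2 + 21/125*e1 e3 + 96/125*e2 e3. Why the constraint matters: R and -R act identically through the sandwich — M has trace 5111/15625 either way — so only the sign condition on e1 e3 picks one of the two preimages.


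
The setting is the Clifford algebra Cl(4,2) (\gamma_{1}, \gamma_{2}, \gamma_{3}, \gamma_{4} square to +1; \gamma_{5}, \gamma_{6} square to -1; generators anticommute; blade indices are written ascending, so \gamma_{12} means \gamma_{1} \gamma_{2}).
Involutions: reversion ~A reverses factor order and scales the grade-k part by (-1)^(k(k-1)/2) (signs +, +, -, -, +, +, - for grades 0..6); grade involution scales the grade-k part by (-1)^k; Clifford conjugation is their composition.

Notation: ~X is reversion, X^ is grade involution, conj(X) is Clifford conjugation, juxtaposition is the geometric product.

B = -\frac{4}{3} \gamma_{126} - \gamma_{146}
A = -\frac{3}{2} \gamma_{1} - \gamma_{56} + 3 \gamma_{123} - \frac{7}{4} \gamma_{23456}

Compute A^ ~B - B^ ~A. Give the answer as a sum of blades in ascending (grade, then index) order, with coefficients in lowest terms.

first term: 2 \gamma_{26} + 4 \gamma_{36} + \frac{3}{2} \gamma_{46} + \frac{4}{3} \gamma_{125} + \gamma_{145} + \frac{7}{4} \gamma_{1235} + \frac{7}{3} \gamma_{1345} - 3 \gamma_{2346}
second term: -2 \gamma_{26} - 4 \gamma_{36} - \frac{3}{2} \gamma_{46} + \frac{4}{3} \gamma_{125} + \gamma_{145} + \frac{7}{4} \gamma_{1235} + \frac{7}{3} \gamma_{1345} - 3 \gamma_{2346}
Answer: 4 \gamma_{26} + 8 \gamma_{36} + 3 \gamma_{46}


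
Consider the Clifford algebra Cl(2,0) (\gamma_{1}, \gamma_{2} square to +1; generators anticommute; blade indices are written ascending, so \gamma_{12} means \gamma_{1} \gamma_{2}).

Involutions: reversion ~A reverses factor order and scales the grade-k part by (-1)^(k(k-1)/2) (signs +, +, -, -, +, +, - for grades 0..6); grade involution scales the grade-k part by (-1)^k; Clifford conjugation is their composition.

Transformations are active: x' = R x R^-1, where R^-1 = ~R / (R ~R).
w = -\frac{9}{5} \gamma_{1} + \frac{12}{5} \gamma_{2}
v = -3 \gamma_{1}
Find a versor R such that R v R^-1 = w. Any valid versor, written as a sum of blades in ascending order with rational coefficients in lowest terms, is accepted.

Sketch: the shared square 9 makes R = v + w = -\frac{24}{5} \gamma_{1} + \frac{12}{5} \gamma_{2} the natural versor; its sandwich fixes that direction, negates (v - w)/2, and sends v to w.
Answer: -\frac{24}{5} \gamma_{1} + \frac{12}{5} \gamma_{2}


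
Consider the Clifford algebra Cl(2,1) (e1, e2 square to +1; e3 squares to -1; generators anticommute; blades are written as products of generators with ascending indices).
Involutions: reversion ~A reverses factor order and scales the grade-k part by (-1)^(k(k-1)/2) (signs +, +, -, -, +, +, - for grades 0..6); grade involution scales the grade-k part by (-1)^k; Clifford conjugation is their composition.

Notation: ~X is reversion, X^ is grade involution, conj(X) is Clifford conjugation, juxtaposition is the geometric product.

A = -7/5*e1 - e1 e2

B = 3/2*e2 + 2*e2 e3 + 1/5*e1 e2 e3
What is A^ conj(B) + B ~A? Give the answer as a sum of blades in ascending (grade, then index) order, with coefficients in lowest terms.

first term: 3/2*e1 + 1/5*e3 - 21/10*e1 e2 + 2*e1 e3 + 7/25*e2 e3 - 14/5*e1 e2 e3
second term: -3/2*e1 - 1/5*e3 + 21/10*e1 e2 - 2*e1 e3 - 7/25*e2 e3 - 14/5*e1 e2 e3
Answer: -28/5*e1 e2 e3


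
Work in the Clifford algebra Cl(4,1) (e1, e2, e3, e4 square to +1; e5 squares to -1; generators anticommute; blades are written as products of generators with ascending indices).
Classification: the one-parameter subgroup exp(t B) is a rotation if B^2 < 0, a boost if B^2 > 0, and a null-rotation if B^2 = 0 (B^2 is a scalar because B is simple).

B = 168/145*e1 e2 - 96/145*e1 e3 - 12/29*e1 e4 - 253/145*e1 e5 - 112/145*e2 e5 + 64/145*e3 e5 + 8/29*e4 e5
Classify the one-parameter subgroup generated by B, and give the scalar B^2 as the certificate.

B^2 term by term: the squares give (168/145)^2*(e1 e2)^2 + (-96/145)^2*(e1 e3)^2 + (-12/29)^2*(e1 e4)^2 + (-253/145)^2*(e1 e5)^2 + (-112/145)^2*(e2 e5)^2 + (64/145)^2*(e3 e5)^2 + (8/29)^2*(e4 e5)^2 = 28224/21025*(-1) + 9216/21025*(-1) + 144/841*(-1) + 64009/21025*(+1) + 12544/21025*(+1) + 4096/21025*(+1) + 64/841*(+1) = 49/25 (each basis 2-blade squares to minus the product of its generators' squares); cross terms between blades sharing an index anticommute and cancel; the commuting (index-disjoint) pairs give grade-4 terms 2*c*c'*(blade product), which cancel blade by blade — e1 e2 e3 e5: 21504/21025 - 21504/21025 = 0; e1 e2 e4 e5: 2688/4205 - 2688/4205 = 0; e1 e3 e4 e5: -1536/4205 + 1536/4205 = 0 — confirming B is simple. So B^2 = 49/25.
Answer: boost, certificate B^2 = 49/25. Certificate logic: 49/25 is a conjugation-invariant scalar, so its sign fixes rotation versus boost versus null-rotation outright.


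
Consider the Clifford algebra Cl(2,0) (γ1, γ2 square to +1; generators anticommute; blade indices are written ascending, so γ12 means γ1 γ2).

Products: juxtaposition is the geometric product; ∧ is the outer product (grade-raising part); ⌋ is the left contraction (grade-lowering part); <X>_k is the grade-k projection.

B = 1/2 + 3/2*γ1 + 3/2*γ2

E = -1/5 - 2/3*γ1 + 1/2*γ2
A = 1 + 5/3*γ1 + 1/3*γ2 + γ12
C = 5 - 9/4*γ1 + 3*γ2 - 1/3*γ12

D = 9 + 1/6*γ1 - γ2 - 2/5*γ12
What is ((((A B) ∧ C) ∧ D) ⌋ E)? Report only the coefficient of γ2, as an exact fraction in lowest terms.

step 1: 7/2 + 23/6*γ1 + 1/6*γ2 + 5/2*γ12
step 2: 35/2 + 271/24*γ1 + 34/3*γ2 + 557/24*γ12
step 3: 315/2 + 2509/24*γ1 + 169/2*γ2 + 6793/36*γ12
step 4: -1061/18 - 105*γ1 + 315/4*γ2
Answer: 315/4


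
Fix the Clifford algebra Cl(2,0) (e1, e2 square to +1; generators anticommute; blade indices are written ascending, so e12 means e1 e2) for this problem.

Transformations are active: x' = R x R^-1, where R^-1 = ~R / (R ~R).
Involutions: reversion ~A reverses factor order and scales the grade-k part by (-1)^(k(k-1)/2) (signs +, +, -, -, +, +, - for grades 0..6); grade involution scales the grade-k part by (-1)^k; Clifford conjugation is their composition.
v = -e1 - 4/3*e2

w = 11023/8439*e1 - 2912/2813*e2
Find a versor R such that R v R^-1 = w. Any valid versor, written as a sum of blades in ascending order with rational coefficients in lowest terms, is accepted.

Equal squares first: v^2 = w^2 = 25/9. Then v + w = 2584/8439*e1 - 19988/8439*e2 is a versor taking v to w, provided it is invertible.
Answer: 2584/8439*e1 - 19988/8439*e2


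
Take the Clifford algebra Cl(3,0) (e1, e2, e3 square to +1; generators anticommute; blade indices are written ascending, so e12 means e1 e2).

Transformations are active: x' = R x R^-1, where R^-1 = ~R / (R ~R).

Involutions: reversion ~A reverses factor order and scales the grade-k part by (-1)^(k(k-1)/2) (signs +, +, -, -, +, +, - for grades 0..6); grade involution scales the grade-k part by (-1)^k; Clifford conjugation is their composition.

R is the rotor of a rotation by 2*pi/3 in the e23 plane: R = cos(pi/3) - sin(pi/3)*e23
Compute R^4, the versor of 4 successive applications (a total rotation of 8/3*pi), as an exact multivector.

Half-angle bookkeeping: 4 applications in e23 add up to rotor phase 4*pi/3 = 4*pi/3, so R^4 = cos(4*pi/3) - sin(4*pi/3)*e23.
cos(4*pi/3) = -1/2 and sin(4*pi/3) = -sqrt(3)/2, so R^4 = -1/2 + sqrt(3)/2*e23. The net rotation is 2/3*pi (after discarding 1 full turn, each of which contributes a factor -1 to the rotor); the rotor keeps the half-angle phase exactly.
Answer: -1/2 + sqrt(3)/2*e23


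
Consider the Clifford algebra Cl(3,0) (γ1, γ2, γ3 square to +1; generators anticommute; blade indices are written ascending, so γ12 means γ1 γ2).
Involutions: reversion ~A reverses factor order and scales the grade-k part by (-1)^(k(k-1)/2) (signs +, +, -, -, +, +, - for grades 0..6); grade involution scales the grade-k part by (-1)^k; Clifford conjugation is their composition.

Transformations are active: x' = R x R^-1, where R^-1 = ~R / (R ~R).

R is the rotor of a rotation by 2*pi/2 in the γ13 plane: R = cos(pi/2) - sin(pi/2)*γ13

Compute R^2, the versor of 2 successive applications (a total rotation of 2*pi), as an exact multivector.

The rotor phase is half the rotation angle and phases add under composition, so 2 steps in the γ13 plane accumulate phase 2*(pi/2) = pi: R^2 = cos(pi) - sin(pi)*γ13.
cos(pi) = -1 and sin(pi) = 0, so R^2 = -1. The total rotation 2*pi is 1 full turn, so every vector returns to itself, yet the rotor is -1, on the OTHER sheet of the double cover (an odd number of 2*pi turns).
Answer: -1


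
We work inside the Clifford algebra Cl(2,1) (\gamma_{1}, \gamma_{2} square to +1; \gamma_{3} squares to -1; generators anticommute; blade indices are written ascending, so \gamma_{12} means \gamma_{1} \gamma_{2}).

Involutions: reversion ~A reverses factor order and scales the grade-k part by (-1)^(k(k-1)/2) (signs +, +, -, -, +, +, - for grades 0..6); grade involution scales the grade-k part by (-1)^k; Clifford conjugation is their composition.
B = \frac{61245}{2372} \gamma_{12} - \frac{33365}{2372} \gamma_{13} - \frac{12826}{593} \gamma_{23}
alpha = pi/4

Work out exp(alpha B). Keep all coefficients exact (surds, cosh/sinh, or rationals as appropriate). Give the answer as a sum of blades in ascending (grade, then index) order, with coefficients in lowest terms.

B^2 term by term: the squares give (\frac{61245}{2372})^2*(\gamma_{12})^2 + (-\frac{33365}{2372})^2*(\gamma_{13})^2 + (-\frac{12826}{593})^2*(\gamma_{23})^2 = \frac{3750950025}{5626384}*(-1) + \frac{1113223225}{5626384}*(+1) + \frac{164506276}{351649}*(+1) = -1 (each basis 2-blade squares to minus the product of its generators' squares); cross terms between blades sharing an index anticommute and cancel. So B^2 = -1.
B^2 = -1 — since the square is negative, the closed form is circular: l = 1, alpha*l = \frac{\pi}{4}, so exp(alpha B) = cos(\frac{\pi}{4}) + (sin(\frac{\pi}{4})/1)*B = \frac{\sqrt{2}}{2} + (\frac{\sqrt{2}}{2})*B.
Answer: \frac{\sqrt{2}}{2} + \frac{61245 \sqrt{2}}{4744} \gamma_{12} - \frac{33365 \sqrt{2}}{4744} \gamma_{13} - \frac{6413 \sqrt{2}}{593} \gamma_{23}


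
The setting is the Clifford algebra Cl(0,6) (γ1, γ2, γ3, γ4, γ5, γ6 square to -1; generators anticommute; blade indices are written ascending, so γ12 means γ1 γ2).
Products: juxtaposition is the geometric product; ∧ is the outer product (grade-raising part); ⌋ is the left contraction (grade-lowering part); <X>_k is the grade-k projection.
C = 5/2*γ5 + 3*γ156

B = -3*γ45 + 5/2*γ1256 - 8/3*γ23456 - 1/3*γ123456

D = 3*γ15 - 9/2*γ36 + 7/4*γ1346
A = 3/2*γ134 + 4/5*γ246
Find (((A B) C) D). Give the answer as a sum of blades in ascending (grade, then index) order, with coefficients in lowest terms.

step 1: 32/15*γ35 + 127/30*γ135 + 2*γ145 + 19/10*γ256 + 4*γ1256 - 15/4*γ23456
step 2: -12*γ2 - 16/3*γ3 + 57/10*γ12 - 127/12*γ13 - 5*γ14 + 19/4*γ26 + 127/10*γ36 + 6*γ46 + 10*γ126 - 32/5*γ136 - 45/4*γ1234 - 75/8*γ2346
step 3: 1143/20 - 144/5*γ1 + 56/5*γ4 - 24*γ6 - 525/32*γ12 - 21/2*γ13 + 889/40*γ14 - 381/8*γ16 - 171/8*γ23 + 675/16*γ24 + 171/10*γ25 + 315/16*γ26 + 27*γ34 - 127/4*γ35 - 35/4*γ36 - 15*γ45 + 889/48*γ46 - 45*γ123 + 36*γ125 + 16*γ135 - 28/3*γ146 + 35/2*γ234 + 54*γ236 + 30*γ256 - 96/5*γ356 - 133/16*γ1234 - 513/20*γ1236 + 405/8*γ1246 - 57/4*γ1256 - 45/2*γ1346 - 381/10*γ1356 - 18*γ1456 - 135/4*γ2345 + 399/40*γ2346 + 21*γ12346 + 225/8*γ123456
Answer: 1143/20 - 144/5*γ1 + 56/5*γ4 - 24*γ6 - 525/32*γ12 - 21/2*γ13 + 889/40*γ14 - 381/8*γ16 - 171/8*γ23 + 675/16*γ24 + 171/10*γ25 + 315/16*γ26 + 27*γ34 - 127/4*γ35 - 35/4*γ36 - 15*γ45 + 889/48*γ46 - 45*γ123 + 36*γ125 + 16*γ135 - 28/3*γ146 + 35/2*γ234 + 54*γ236 + 30*γ256 - 96/5*γ356 - 133/16*γ1234 - 513/20*γ1236 + 405/8*γ1246 - 57/4*γ1256 - 45/2*γ1346 - 381/10*γ1356 - 18*γ1456 - 135/4*γ2345 + 399/40*γ2346 + 21*γ12346 + 225/8*γ123456


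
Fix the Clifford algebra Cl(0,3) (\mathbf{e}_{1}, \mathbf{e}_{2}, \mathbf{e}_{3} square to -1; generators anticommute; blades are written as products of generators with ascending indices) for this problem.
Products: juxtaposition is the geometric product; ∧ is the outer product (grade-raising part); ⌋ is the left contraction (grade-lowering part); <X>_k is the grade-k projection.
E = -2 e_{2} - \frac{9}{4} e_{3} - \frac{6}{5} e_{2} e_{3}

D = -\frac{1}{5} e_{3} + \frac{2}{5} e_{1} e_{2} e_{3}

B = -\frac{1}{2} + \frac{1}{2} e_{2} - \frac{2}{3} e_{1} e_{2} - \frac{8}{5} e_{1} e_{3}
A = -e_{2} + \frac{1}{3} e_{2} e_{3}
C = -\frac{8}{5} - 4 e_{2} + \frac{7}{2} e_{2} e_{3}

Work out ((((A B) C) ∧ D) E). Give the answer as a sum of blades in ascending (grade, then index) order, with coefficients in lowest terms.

step 1: \frac{1}{2} + \frac{2}{3} e_{1} + \frac{1}{2} e_{2} + \frac{1}{6} e_{3} + \frac{8}{15} e_{1} e_{2} - \frac{2}{9} e_{1} e_{3} - \frac{1}{6} e_{2} e_{3} - \frac{8}{5} e_{1} e_{2} e_{3}
step 2: \frac{107}{60} + \frac{20}{3} e_{1} - \frac{133}{60} e_{2} - \frac{27}{20} e_{3} - \frac{967}{225} e_{1} e_{2} + \frac{44}{9} e_{1} e_{3} + \frac{161}{60} e_{2} e_{3} + \frac{901}{225} e_{1} e_{2} e_{3}
step 3: -\frac{107}{300} e_{3} - \frac{4}{3} e_{1} e_{3} + \frac{133}{300} e_{2} e_{3} + \frac{3539}{2250} e_{1} e_{2} e_{3}
step 4: -\frac{541}{2000} - \frac{2086}{1875} e_{1} + \frac{2851}{2000} e_{2} - \frac{133}{150} e_{3} + \frac{5139}{1000} e_{1} e_{2} - \frac{3539}{1125} e_{1} e_{3} - \frac{107}{150} e_{2} e_{3} - \frac{8}{3} e_{1} e_{2} e_{3}
Answer: -\frac{541}{2000} - \frac{2086}{1875} e_{1} + \frac{2851}{2000} e_{2} - \frac{133}{150} e_{3} + \frac{5139}{1000} e_{1} e_{2} - \frac{3539}{1125} e_{1} e_{3} - \frac{107}{150} e_{2} e_{3} - \frac{8}{3} e_{1} e_{2} e_{3}


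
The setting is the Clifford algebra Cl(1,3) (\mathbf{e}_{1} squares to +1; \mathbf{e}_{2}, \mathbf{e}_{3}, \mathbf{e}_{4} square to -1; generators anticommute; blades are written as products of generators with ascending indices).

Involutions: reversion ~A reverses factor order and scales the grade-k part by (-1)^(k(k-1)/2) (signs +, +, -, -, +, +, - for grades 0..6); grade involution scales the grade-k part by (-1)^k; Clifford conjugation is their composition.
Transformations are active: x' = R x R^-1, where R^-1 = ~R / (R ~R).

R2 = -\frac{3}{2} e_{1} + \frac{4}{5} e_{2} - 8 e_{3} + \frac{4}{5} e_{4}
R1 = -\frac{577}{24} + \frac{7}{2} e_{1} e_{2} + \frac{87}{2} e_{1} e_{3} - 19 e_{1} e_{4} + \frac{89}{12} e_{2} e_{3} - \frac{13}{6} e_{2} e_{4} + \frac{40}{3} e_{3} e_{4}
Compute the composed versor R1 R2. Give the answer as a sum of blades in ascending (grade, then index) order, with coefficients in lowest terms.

Distribute over the terms of R2 (each basis-blade product reordered to ascending indices, repeated generators contracted through their squares):
R1 (-\frac{3}{2} e_{1}) = \frac{577}{16} e_{1} + \frac{21}{4} e_{2} + \frac{261}{4} e_{3} - \frac{57}{2} e_{4} - \frac{89}{8} e_{1} e_{2} e_{3} + \frac{13}{4} e_{1} e_{2} e_{4} - 20 e_{1} e_{3} e_{4}
R1 (\frac{4}{5} e_{2}) = -\frac{14}{5} e_{1} - \frac{577}{30} e_{2} + \frac{89}{15} e_{3} - \frac{26}{15} e_{4} - \frac{174}{5} e_{1} e_{2} e_{3} + \frac{76}{5} e_{1} e_{2} e_{4} + \frac{32}{3} e_{2} e_{3} e_{4}
R1 (-8 e_{3}) = 348 e_{1} + \frac{178}{3} e_{2} + \frac{577}{3} e_{3} - \frac{320}{3} e_{4} - 28 e_{1} e_{2} e_{3} - 152 e_{1} e_{3} e_{4} - \frac{52}{3} e_{2} e_{3} e_{4}
R1 (\frac{4}{5} e_{4}) = \frac{76}{5} e_{1} + \frac{26}{15} e_{2} - \frac{32}{3} e_{3} - \frac{577}{30} e_{4} + \frac{14}{5} e_{1} e_{2} e_{4} + \frac{174}{5} e_{1} e_{3} e_{4} + \frac{89}{15} e_{2} e_{3} e_{4}
Summing the partial products and collecting blades:
Answer: \frac{31717}{80} e_{1} + \frac{565}{12} e_{2} + \frac{5057}{20} e_{3} - \frac{2342}{15} e_{4} - \frac{2957}{40} e_{1} e_{2} e_{3} + \frac{85}{4} e_{1} e_{2} e_{4} - \frac{686}{5} e_{1} e_{3} e_{4} - \frac{11}{15} e_{2} e_{3} e_{4}


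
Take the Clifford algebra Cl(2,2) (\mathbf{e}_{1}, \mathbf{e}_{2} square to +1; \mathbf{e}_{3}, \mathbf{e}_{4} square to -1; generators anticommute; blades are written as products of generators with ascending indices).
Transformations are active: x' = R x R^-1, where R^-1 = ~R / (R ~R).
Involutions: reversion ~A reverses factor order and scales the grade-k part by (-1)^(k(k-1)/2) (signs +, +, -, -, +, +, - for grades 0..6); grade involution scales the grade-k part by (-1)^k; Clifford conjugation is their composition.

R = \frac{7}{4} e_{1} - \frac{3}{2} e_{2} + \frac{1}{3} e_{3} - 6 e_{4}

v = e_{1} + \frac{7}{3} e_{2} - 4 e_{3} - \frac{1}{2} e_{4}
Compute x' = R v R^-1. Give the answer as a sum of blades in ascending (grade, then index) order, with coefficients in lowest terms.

~R = \frac{7}{4} e_{1} - \frac{3}{2} e_{2} + \frac{1}{3} e_{3} - 6 e_{4}, and R ~R = -\frac{4435}{144}, so R^-1 = ~R / (-\frac{4435}{144}).
R v = -\frac{41}{12} + \frac{67}{12} e_{1} e_{2} - \frac{22}{3} e_{1} e_{3} + \frac{41}{8} e_{1} e_{4} + \frac{47}{9} e_{2} e_{3} + \frac{59}{4} e_{2} e_{4} - \frac{145}{6} e_{3} e_{4}
Answer: -\frac{2713}{4435} e_{1} - \frac{35473}{13305} e_{2} + \frac{18068}{4435} e_{3} - \frac{7373}{8870} e_{4}


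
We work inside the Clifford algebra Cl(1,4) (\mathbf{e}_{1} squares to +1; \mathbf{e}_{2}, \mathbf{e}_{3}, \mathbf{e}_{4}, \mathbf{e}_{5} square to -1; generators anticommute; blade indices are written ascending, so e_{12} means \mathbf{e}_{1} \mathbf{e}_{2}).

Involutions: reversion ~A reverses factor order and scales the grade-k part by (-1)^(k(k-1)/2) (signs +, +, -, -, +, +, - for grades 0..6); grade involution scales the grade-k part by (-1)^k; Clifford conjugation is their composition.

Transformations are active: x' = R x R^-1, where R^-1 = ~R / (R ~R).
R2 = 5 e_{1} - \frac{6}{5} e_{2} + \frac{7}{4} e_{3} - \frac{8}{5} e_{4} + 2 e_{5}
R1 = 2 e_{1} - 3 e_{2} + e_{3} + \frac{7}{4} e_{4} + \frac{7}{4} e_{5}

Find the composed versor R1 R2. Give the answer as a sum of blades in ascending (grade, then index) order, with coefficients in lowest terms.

Distribute over the terms of R1 (each basis-blade product reordered to ascending indices, repeated generators contracted through their squares):
(2 e_{1}) R2 = 10 - \frac{12}{5} e_{12} + \frac{7}{2} e_{13} - \frac{16}{5} e_{14} + 4 e_{15}
(-3 e_{2}) R2 = -\frac{18}{5} + 15 e_{12} - \frac{21}{4} e_{23} + \frac{24}{5} e_{24} - 6 e_{25}
(e_{3}) R2 = -\frac{7}{4} - 5 e_{13} + \frac{6}{5} e_{23} - \frac{8}{5} e_{34} + 2 e_{35}
(\frac{7}{4} e_{4}) R2 = \frac{14}{5} - \frac{35}{4} e_{14} + \frac{21}{10} e_{24} - \frac{49}{16} e_{34} + \frac{7}{2} e_{45}
(\frac{7}{4} e_{5}) R2 = -\frac{7}{2} - \frac{35}{4} e_{15} + \frac{21}{10} e_{25} - \frac{49}{16} e_{35} + \frac{14}{5} e_{45}
Summing the partial products and collecting blades:
Answer: \frac{79}{20} + \frac{63}{5} e_{12} - \frac{3}{2} e_{13} - \frac{239}{20} e_{14} - \frac{19}{4} e_{15} - \frac{81}{20} e_{23} + \frac{69}{10} e_{24} - \frac{39}{10} e_{25} - \frac{373}{80} e_{34} - \frac{17}{16} e_{35} + \frac{63}{10} e_{45}


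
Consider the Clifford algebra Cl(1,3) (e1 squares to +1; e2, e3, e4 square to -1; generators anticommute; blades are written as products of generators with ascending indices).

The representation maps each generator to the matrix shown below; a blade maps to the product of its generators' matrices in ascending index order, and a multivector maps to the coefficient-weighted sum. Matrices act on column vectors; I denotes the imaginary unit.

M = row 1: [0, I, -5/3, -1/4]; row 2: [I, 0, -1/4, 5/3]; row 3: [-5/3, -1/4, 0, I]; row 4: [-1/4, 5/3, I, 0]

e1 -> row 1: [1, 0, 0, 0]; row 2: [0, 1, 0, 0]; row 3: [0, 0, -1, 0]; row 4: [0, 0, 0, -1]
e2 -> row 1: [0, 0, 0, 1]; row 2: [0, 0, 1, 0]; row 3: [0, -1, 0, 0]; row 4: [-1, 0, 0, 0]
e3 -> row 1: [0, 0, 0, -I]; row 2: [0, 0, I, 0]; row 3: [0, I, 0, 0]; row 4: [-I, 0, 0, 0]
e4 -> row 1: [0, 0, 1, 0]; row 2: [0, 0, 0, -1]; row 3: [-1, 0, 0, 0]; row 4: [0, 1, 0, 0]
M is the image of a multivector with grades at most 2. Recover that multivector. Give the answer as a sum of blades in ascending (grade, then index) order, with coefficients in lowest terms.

Method: the blade images are trace-orthogonal — tr(rho(e_A) rho(e_B)^-1) = 4 if A = B and 0 otherwise — and rho(e_A)^-1 = (e_A)^2 * rho(e_A) with (e_A)^2 = +1 or -1, so the coefficient of e_A in the preimage is (e_A)^2 * tr(M rho(e_A))/4.
Nonzero projections over blades of grade <= 2: e1 e2: (e1 e2)^2 = +1, tr(M rho(e1 e2)) = -1, coefficient -1/4; e1 e4: (e1 e4)^2 = +1, tr(M rho(e1 e4)) = -20/3, coefficient -5/3; e3 e4: (e3 e4)^2 = -1, tr(M rho(e3 e4)) = 4, coefficient -1. Every other blade of grade <= 2 projects to 0.
Answer: -1/4*e1 e2 - 5/3*e1 e4 - e3 e4


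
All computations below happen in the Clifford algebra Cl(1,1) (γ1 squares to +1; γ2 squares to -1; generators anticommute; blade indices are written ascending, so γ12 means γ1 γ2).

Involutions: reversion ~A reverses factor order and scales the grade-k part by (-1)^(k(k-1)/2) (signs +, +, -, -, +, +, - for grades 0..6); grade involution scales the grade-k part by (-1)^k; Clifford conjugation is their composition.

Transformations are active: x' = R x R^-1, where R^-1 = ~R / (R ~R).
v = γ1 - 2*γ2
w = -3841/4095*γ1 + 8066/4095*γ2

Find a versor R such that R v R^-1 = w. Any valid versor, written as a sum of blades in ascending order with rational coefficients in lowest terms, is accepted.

Here q(v) = q(w) = -3; the classical choice R = v + w = 254/4095*γ1 - 124/4095*γ2 then realises v -> w under the sandwich.
Answer: 254/4095*γ1 - 124/4095*γ2


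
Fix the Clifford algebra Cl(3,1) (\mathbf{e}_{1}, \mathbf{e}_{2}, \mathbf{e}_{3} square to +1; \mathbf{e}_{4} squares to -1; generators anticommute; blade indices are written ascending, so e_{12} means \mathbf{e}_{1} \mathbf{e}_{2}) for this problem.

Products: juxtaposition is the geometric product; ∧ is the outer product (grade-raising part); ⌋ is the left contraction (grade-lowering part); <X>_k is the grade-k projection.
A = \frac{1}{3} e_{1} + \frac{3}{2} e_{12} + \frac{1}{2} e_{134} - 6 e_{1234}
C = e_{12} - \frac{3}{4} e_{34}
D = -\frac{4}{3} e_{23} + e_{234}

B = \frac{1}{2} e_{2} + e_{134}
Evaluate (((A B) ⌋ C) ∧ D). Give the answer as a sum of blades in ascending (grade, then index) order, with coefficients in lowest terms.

step 1: \frac{1}{2} + \frac{3}{4} e_{1} + 6 e_{2} + \frac{1}{6} e_{12} + \frac{1}{3} e_{34} - 3 e_{134} - \frac{3}{2} e_{234} + \frac{1}{4} e_{1234}
step 2: -\frac{5}{12} - 6 e_{1} + \frac{3}{4} e_{2} + \frac{1}{2} e_{12} - \frac{3}{8} e_{34}
step 3: \frac{5}{9} e_{23} + 8 e_{123} - \frac{5}{12} e_{234} - 6 e_{1234}
Answer: \frac{5}{9} e_{23} + 8 e_{123} - \frac{5}{12} e_{234} - 6 e_{1234}


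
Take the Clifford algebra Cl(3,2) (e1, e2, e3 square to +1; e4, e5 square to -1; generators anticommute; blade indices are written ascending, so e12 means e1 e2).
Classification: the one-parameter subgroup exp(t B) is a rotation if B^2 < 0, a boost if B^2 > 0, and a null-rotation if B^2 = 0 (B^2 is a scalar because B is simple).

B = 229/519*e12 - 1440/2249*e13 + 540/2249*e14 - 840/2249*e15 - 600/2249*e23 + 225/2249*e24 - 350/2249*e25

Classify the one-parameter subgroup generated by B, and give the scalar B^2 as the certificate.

B^2 term by term: the squares give (229/519)^2*(e12)^2 + (-1440/2249)^2*(e13)^2 + (540/2249)^2*(e14)^2 + (-840/2249)^2*(e15)^2 + (-600/2249)^2*(e23)^2 + (225/2249)^2*(e24)^2 + (-350/2249)^2*(e25)^2 = 52441/269361*(-1) + 2073600/5058001*(-1) + 291600/5058001*(+1) + 705600/5058001*(+1) + 360000/5058001*(-1) + 50625/5058001*(+1) + 122500/5058001*(+1) = -4/9 (each basis 2-blade squares to minus the product of its generators' squares); cross terms between blades sharing an index anticommute and cancel; the commuting (index-disjoint) pairs give grade-4 terms 2*c*c'*(blade product), which cancel blade by blade — e1234: 648000/5058001 - 648000/5058001 = 0; e1235: -1008000/5058001 + 1008000/5058001 = 0; e1245: 378000/5058001 - 378000/5058001 = 0 — confirming B is simple. So B^2 = -4/9.
Answer: rotation, certificate B^2 = -4/9. Key observation: B^2 = -4/9 is a conjugation invariant, so its sign decides the class regardless of the surface form of B.


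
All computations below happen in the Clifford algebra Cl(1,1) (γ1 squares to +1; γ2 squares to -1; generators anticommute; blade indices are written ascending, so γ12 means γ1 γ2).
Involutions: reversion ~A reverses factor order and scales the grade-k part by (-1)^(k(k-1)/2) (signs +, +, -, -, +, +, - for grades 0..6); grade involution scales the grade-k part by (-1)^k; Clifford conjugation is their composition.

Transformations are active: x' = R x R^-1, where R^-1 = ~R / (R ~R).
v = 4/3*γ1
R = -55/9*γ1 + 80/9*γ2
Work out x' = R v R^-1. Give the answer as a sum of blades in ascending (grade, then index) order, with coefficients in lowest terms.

~R = -55/9*γ1 + 80/9*γ2, and R ~R = -125/3, so R^-1 = ~R / (-125/3).
R v = -220/27 - 320/27*γ12
Answer: -1508/405*γ1 + 1408/405*γ2


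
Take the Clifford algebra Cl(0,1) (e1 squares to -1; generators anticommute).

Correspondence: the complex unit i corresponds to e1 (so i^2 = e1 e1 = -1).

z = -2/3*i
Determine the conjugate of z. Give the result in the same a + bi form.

In blades: z = -2/3*e1.
Conjugation here is Clifford conjugation: the scalar is fixed and the grade-1 and grade-2 blades all flip sign, giving 2/3*e1; translating back:
Answer: 2/3*i


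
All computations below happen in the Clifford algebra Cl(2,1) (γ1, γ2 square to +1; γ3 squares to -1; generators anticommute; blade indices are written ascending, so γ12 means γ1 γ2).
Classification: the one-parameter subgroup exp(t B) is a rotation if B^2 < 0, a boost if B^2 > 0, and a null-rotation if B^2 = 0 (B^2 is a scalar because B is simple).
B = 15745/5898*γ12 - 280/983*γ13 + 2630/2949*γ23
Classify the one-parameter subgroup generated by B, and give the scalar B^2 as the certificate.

B^2 term by term: the squares give (15745/5898)^2*(γ12)^2 + (-280/983)^2*(γ13)^2 + (2630/2949)^2*(γ23)^2 = 247905025/34786404*(-1) + 78400/966289*(+1) + 6916900/8696601*(+1) = -25/4 (each basis 2-blade squares to minus the product of its generators' squares); cross terms between blades sharing an index anticommute and cancel. So B^2 = -25/4.
Answer: rotation, certificate B^2 = -25/4. Because -25/4 is invariant under every versor sandwich, the classification follows from its sign alone.


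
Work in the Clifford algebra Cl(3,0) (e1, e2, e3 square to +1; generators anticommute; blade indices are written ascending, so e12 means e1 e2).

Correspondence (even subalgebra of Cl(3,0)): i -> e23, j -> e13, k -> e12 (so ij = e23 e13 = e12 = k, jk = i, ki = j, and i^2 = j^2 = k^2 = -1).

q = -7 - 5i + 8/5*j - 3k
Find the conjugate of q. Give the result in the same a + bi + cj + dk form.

In blades: q = -7 - 3*e12 + 8/5*e13 - 5*e23.
Quaternion conjugation is reversion on the even subalgebra: the scalar is fixed and every grade-2 blade flips sign, giving -7 + 3*e12 - 8/5*e13 + 5*e23; translating back:
Answer: -7 + 5i - 8/5*j + 3k


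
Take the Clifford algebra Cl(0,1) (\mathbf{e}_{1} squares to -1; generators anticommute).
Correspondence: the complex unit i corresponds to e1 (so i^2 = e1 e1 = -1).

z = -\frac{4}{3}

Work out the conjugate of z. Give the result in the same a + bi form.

In blades: z = -\frac{4}{3}.
Conjugation here is Clifford conjugation: the scalar is fixed and the grade-1 and grade-2 blades all flip sign, giving -\frac{4}{3}; translating back:
Answer: -\frac{4}{3}


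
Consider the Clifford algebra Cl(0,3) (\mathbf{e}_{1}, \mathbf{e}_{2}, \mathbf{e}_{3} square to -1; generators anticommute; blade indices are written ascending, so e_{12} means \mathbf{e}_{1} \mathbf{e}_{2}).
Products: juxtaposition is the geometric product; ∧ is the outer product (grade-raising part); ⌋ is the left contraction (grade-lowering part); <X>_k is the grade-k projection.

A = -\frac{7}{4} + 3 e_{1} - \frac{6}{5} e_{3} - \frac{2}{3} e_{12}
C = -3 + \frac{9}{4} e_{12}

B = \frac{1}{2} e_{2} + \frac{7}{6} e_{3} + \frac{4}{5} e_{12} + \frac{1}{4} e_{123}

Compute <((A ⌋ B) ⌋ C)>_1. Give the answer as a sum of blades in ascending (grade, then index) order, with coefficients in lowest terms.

step 1: \frac{29}{15} - \frac{131}{40} e_{2} - \frac{15}{8} e_{3} - \frac{11}{10} e_{12} - \frac{3}{4} e_{23} - \frac{7}{16} e_{123}
step 2: -\frac{133}{40} - \frac{1179}{160} e_{1} + \frac{87}{20} e_{12}
step 3: -\frac{1179}{160} e_{1}
Answer: -\frac{1179}{160} e_{1}


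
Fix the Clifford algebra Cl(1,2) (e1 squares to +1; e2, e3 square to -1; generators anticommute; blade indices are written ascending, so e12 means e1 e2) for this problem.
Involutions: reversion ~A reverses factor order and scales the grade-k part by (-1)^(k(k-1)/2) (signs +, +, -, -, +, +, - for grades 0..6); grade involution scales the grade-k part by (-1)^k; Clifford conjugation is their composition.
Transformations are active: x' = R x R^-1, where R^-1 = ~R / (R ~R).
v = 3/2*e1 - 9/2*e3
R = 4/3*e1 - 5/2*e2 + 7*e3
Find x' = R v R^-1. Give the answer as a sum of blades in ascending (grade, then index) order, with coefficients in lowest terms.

~R = 4/3*e1 - 5/2*e2 + 7*e3, and R ~R = -1925/36, so R^-1 = ~R / (-1925/36).
R v = 67/2 + 15/4*e12 - 33/2*e13 + 45/4*e23
Answer: -12207/3850*e1 + 1206/385*e2 - 2349/550*e3


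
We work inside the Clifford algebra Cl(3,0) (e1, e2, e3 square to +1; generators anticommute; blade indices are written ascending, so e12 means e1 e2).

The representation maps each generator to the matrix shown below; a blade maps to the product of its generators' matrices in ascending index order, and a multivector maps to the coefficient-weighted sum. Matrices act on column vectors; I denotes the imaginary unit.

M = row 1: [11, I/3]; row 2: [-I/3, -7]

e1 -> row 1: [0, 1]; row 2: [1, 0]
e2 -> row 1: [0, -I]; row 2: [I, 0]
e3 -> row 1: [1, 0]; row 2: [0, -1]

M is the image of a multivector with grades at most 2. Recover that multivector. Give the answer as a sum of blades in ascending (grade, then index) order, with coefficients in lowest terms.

Method: 1, rho(e1), rho(e2), rho(e3) form a trace-orthogonal basis of the 2x2 complex matrices (tr(X Y) = 2 if X = Y, else 0), so M = m0*1 + m1*rho(e1) + m2*rho(e2) + m3*rho(e3) with m0 = tr(M)/2 = 2, m1 = tr(M rho(e1))/2 = 0, m2 = tr(M rho(e2))/2 = -1/3, m3 = tr(M rho(e3))/2 = 9.
Multiplying table entries, the bivector images are rho(e12) = I*rho(e3), rho(e13) = -I*rho(e2), rho(e23) = I*rho(e1); with real blade coefficients the real parts of m0..m3 are the coefficients of 1, e1, e2, e3 and the imaginary parts give the bivectors (e23: Im m1, e13: -Im m2, e12: Im m3).
Answer: 2 - 1/3*e2 + 9*e3


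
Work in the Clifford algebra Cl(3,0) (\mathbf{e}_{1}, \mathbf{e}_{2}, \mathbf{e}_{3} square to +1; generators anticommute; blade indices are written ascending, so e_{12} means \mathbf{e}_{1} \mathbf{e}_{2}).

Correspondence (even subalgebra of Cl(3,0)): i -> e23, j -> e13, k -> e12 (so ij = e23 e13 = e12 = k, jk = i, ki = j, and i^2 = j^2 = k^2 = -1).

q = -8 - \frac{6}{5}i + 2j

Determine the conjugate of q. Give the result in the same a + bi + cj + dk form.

In blades: q = -8 + 2 e_{13} - \frac{6}{5} e_{23}.
Quaternion conjugation is reversion on the even subalgebra: the scalar is fixed and every grade-2 blade flips sign, giving -8 - 2 e_{13} + \frac{6}{5} e_{23}; translating back:
Answer: -8 + \frac{6}{5}i - 2j


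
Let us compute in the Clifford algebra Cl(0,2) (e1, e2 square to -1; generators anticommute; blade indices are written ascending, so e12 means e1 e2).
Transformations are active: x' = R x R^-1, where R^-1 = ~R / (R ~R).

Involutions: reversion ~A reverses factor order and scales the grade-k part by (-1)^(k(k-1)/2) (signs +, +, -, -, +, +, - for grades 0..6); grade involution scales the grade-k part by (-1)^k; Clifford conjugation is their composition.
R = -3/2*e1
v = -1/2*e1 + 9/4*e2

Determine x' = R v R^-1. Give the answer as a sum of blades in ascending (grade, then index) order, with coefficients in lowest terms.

~R = -3/2*e1, and R ~R = -9/4, so R^-1 = ~R / (-9/4).
R v = -3/4 - 27/8*e12
Answer: -1/2*e1 - 9/4*e2


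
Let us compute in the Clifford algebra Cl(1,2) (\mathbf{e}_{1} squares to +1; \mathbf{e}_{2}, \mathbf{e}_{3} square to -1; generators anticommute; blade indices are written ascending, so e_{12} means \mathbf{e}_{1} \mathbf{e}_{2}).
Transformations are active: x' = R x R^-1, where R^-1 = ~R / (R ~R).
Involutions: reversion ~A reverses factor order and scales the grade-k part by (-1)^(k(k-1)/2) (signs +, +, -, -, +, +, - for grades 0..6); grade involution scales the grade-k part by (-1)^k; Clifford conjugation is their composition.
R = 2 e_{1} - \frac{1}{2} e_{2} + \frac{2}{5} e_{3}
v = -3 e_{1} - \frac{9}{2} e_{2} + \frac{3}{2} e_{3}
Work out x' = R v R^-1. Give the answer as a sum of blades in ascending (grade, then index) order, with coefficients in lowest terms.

~R = 2 e_{1} - \frac{1}{2} e_{2} + \frac{2}{5} e_{3}, and R ~R = \frac{359}{100}, so R^-1 = ~R / (\frac{359}{100}).
R v = -\frac{177}{20} - \frac{21}{2} e_{12} + \frac{21}{5} e_{13} + \frac{21}{20} e_{23}
Answer: -\frac{2463}{359} e_{1} + \frac{5001}{718} e_{2} - \frac{2493}{718} e_{3}


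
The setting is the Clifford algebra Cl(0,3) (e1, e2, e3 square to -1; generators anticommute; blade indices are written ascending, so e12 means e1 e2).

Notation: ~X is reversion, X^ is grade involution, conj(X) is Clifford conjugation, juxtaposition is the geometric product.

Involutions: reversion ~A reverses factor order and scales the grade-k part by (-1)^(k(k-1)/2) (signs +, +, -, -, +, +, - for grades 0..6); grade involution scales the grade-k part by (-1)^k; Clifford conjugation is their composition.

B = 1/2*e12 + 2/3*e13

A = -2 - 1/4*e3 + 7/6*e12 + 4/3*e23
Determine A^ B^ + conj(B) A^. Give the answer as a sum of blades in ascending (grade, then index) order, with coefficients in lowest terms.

first term: -7/12 + 1/6*e1 - 17/9*e12 - 2/3*e13 + 7/9*e23 + 1/8*e123
second term: 7/12 + 1/6*e1 + 1/9*e12 + 2*e13 + 7/9*e23 - 1/8*e123
Answer: 1/3*e1 - 16/9*e12 + 4/3*e13 + 14/9*e23


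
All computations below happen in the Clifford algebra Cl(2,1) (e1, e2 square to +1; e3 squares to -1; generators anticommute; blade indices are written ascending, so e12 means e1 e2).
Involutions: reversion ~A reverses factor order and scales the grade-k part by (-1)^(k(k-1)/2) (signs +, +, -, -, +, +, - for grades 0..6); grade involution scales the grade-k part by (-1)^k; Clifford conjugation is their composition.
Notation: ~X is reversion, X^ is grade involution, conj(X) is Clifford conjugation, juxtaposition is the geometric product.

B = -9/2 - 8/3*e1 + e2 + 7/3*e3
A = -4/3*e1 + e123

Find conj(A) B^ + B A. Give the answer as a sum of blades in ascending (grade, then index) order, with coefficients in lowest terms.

first term: 32/9 - 6*e1 + e12 - 19/9*e13 + 8/3*e23 - 9/2*e123
second term: 32/9 + 6*e1 - e12 + 19/9*e13 - 8/3*e23 - 9/2*e123
Answer: 64/9 - 9*e123


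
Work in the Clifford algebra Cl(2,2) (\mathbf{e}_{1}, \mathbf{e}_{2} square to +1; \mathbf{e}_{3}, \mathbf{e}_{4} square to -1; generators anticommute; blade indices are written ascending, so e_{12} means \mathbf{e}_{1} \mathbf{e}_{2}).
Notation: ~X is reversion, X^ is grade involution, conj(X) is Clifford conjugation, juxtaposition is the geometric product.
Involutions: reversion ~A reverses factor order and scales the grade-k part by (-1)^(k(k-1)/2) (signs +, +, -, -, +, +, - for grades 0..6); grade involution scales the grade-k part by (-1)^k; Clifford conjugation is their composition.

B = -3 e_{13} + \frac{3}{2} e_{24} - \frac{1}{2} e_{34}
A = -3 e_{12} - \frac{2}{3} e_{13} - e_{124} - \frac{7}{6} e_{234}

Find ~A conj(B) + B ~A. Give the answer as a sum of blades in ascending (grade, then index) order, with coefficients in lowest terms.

first term: 2 - \frac{3}{2} e_{1} - \frac{7}{12} e_{2} + \frac{7}{4} e_{3} - \frac{29}{6} e_{14} - 9 e_{23} + \frac{1}{2} e_{123} - \frac{7}{2} e_{124} - 3 e_{234} + \frac{5}{2} e_{1234}
second term: -2 + \frac{3}{2} e_{1} + \frac{7}{12} e_{2} - \frac{7}{4} e_{3} - \frac{29}{6} e_{14} - 9 e_{23} + \frac{1}{2} e_{123} - \frac{7}{2} e_{124} - 3 e_{234} - \frac{5}{2} e_{1234}
Answer: -\frac{29}{3} e_{14} - 18 e_{23} + e_{123} - 7 e_{124} - 6 e_{234}


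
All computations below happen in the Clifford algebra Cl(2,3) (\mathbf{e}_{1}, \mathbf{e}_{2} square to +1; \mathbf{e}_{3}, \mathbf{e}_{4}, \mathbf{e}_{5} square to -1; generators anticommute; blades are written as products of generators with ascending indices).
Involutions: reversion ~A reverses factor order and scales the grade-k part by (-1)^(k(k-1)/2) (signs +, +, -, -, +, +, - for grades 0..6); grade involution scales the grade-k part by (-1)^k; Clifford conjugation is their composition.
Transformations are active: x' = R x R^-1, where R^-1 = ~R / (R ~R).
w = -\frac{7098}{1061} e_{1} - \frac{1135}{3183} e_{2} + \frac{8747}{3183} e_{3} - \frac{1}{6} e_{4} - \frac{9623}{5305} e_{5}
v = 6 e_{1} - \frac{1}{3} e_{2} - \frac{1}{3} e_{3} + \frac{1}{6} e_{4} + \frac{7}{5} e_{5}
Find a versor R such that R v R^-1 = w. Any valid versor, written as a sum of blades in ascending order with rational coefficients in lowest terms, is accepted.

Sketch: the shared square \frac{30611}{900} makes R = v + w = -\frac{732}{1061} e_{1} - \frac{732}{1061} e_{2} + \frac{2562}{1061} e_{3} - \frac{2196}{5305} e_{5} the natural versor; its sandwich fixes that direction, negates (v - w)/2, and sends v to w.
Answer: -\frac{732}{1061} e_{1} - \frac{732}{1061} e_{2} + \frac{2562}{1061} e_{3} - \frac{2196}{5305} e_{5}
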